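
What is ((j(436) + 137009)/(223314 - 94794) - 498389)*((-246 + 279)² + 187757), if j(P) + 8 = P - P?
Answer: -288002817425477/3060 ≈ -9.4119e+10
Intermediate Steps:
j(P) = -8 (j(P) = -8 + (P - P) = -8 + 0 = -8)
((j(436) + 137009)/(223314 - 94794) - 498389)*((-246 + 279)² + 187757) = ((-8 + 137009)/(223314 - 94794) - 498389)*((-246 + 279)² + 187757) = (137001/128520 - 498389)*(33² + 187757) = (137001*(1/128520) - 498389)*(1089 + 187757) = (45667/42840 - 498389)*188846 = -21350939093/42840*188846 = -288002817425477/3060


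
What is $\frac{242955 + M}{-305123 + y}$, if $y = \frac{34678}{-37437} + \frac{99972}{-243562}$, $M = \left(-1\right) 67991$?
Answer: $- \frac{797681048824308}{1391097031213931} \approx -0.57342$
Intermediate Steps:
$M = -67991$
$y = - \frac{6094447400}{4559115297}$ ($y = 34678 \left(- \frac{1}{37437}\right) + 99972 \left(- \frac{1}{243562}\right) = - \frac{34678}{37437} - \frac{49986}{121781} = - \frac{6094447400}{4559115297} \approx -1.3368$)
$\frac{242955 + M}{-305123 + y} = \frac{242955 - 67991}{-305123 - \frac{6094447400}{4559115297}} = \frac{174964}{- \frac{1391097031213931}{4559115297}} = 174964 \left(- \frac{4559115297}{1391097031213931}\right) = - \frac{797681048824308}{1391097031213931}$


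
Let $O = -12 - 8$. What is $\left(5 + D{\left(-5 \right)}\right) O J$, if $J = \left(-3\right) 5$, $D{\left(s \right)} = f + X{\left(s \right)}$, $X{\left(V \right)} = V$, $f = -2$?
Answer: $-600$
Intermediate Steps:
$D{\left(s \right)} = -2 + s$
$O = -20$
$J = -15$
$\left(5 + D{\left(-5 \right)}\right) O J = \left(5 - 7\right) \left(-20\right) \left(-15\right) = \left(-2\right) \left(-20\right) \left(-15\right) = 40 \left(-15\right) = -600$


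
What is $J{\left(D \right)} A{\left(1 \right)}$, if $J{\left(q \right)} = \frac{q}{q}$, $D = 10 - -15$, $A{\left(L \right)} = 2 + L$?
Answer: $3$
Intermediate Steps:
$D = 25$ ($D = 10 + 15 = 25$)
$J{\left(q \right)} = 1$
$J{\left(D \right)} A{\left(1 \right)} = 1 \left(2 + 1\right) = 1 \cdot 3 = 3$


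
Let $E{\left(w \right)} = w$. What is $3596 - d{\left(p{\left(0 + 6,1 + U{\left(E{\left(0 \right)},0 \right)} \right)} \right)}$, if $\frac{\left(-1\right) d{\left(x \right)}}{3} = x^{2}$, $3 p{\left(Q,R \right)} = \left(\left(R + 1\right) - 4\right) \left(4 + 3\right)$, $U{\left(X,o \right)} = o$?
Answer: $\frac{10984}{3} \approx 3661.3$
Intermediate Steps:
$p{\left(Q,R \right)} = -7 + \frac{7 R}{3}$ ($p{\left(Q,R \right)} = \frac{\left(\left(R + 1\right) - 4\right) \left(4 + 3\right)}{3} = \frac{\left(\left(1 + R\right) - 4\right) 7}{3} = \frac{\left(-3 + R\right) 7}{3} = \frac{-21 + 7 R}{3} = -7 + \frac{7 R}{3}$)
$d{\left(x \right)} = - 3 x^{2}$
$3596 - d{\left(p{\left(0 + 6,1 + U{\left(E{\left(0 \right)},0 \right)} \right)} \right)} = 3596 - - 3 \left(-7 + \frac{7 \left(1 + 0\right)}{3}\right)^{2} = 3596 - - 3 \left(-7 + \frac{7}{3} \cdot 1\right)^{2} = 3596 - - 3 \left(-7 + \frac{7}{3}\right)^{2} = 3596 - - 3 \left(- \frac{14}{3}\right)^{2} = 3596 - \left(-3\right) \frac{196}{9} = 3596 - - \frac{196}{3} = 3596 + \frac{196}{3} = \frac{10984}{3}$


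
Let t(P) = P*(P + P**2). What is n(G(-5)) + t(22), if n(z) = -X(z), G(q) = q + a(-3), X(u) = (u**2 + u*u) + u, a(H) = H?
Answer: 11012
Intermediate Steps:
X(u) = u + 2*u**2 (X(u) = (u**2 + u**2) + u = 2*u**2 + u = u + 2*u**2)
G(q) = -3 + q (G(q) = q - 3 = -3 + q)
n(z) = -z*(1 + 2*z)
n(G(-5)) + t(22) = -(-3 - 5)*(1 + 2*(-3 - 5)) + 22**2*(1 + 22) = -1*(-8)*(1 + 2*(-8)) + 484*23 = -1*(-8)*(1 - 16) + 11132 = -1*(-8)*(-15) + 11132 = -120 + 11132 = 11012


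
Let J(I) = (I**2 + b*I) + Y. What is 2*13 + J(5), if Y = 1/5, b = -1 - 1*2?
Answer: 181/5 ≈ 36.200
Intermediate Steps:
b = -3 (b = -1 - 2 = -3)
Y = 1/5 ≈ 0.20000
J(I) = 1/5 + I**2 - 3*I (J(I) = (I**2 - 3*I) + 1/5 = 1/5 + I**2 - 3*I)
2*13 + J(5) = 2*13 + (1/5 + 5**2 - 3*5) = 26 + (1/5 + 25 - 15) = 26 + 51/5 = 181/5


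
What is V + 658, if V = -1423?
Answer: -765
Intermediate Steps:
V + 658 = -1423 + 658 = -765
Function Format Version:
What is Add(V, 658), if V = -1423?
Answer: -765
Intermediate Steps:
Add(V, 658) = Add(-1423, 658) = -765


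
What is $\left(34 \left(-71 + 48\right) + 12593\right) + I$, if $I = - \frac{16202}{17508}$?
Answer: $\frac{103385393}{8754} \approx 11810.0$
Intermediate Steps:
$I = - \frac{8101}{8754}$ ($I = \left(-16202\right) \frac{1}{17508} = - \frac{8101}{8754} \approx -0.92541$)
$\left(34 \left(-71 + 48\right) + 12593\right) + I = \left(34 \left(-71 + 48\right) + 12593\right) - \frac{8101}{8754} = \left(34 \left(-23\right) + 12593\right) - \frac{8101}{8754} = \left(-782 + 12593\right) - \frac{8101}{8754} = 11811 - \frac{8101}{8754} = \frac{103385393}{8754}$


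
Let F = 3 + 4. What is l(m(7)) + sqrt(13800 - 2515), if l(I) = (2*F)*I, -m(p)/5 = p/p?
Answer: -70 + sqrt(11285) ≈ 36.231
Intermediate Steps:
F = 7
m(p) = -5 (m(p) = -5*p/p = -5*1 = -5)
l(I) = 14*I (l(I) = (2*7)*I = 14*I)
l(m(7)) + sqrt(13800 - 2515) = 14*(-5) + sqrt(13800 - 2515) = -70 + sqrt(11285)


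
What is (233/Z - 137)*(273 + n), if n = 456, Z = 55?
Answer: -5323158/55 ≈ -96785.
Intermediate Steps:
(233/Z - 137)*(273 + n) = (233/55 - 137)*(273 + 456) = (233*(1/55) - 137)*729 = (233/55 - 137)*729 = -7302/55*729 = -5323158/55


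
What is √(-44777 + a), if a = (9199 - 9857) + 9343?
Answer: 2*I*√9023 ≈ 189.98*I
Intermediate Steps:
a = 8685 (a = -658 + 9343 = 8685)
√(-44777 + a) = √(-44777 + 8685) = √(-36092) = 2*I*√9023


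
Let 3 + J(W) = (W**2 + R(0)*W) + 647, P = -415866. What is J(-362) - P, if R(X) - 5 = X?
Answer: 545744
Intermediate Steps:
R(X) = 5 + X
J(W) = 644 + W**2 + 5*W (J(W) = -3 + ((W**2 + (5 + 0)*W) + 647) = -3 + ((W**2 + 5*W) + 647) = -3 + (647 + W**2 + 5*W) = 644 + W**2 + 5*W)
J(-362) - P = (644 + (-362)**2 + 5*(-362)) - 1*(-415866) = (644 + 131044 - 1810) + 415866 = 129878 + 415866 = 545744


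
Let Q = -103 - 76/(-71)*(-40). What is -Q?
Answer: 10353/71 ≈ 145.82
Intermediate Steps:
Q = -10353/71 (Q = -103 - 76*(-1/71)*(-40) = -103 + (76/71)*(-40) = -103 - 3040/71 = -10353/71 ≈ -145.82)
-Q = -1*(-10353/71) = 10353/71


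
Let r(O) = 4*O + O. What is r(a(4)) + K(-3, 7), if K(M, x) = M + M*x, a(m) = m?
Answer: -4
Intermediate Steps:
r(O) = 5*O
r(a(4)) + K(-3, 7) = 5*4 - 3*(1 + 7) = 20 - 3*8 = 20 - 24 = -4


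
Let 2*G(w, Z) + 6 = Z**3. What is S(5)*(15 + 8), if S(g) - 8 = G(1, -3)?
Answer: -391/2 ≈ -195.50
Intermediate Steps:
G(w, Z) = -3 + Z**3/2
S(g) = -17/2 (S(g) = 8 + (-3 + (1/2)*(-3)**3) = 8 + (-3 + (1/2)*(-27)) = 8 + (-3 - 27/2) = 8 - 33/2 = -17/2)
S(5)*(15 + 8) = -17*(15 + 8)/2 = -17/2*23 = -391/2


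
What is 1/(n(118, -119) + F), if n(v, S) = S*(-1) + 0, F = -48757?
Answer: -1/48638 ≈ -2.0560e-5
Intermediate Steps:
n(v, S) = -S (n(v, S) = -S + 0 = -S)
1/(n(118, -119) + F) = 1/(-1*(-119) - 48757) = 1/(119 - 48757) = 1/(-48638) = -1/48638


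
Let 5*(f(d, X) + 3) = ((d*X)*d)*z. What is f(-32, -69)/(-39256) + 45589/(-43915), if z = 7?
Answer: 2554491497/1723927240 ≈ 1.4818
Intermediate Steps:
f(d, X) = -3 + 7*X*d²/5 (f(d, X) = -3 + (((d*X)*d)*7)/5 = -3 + (((X*d)*d)*7)/5 = -3 + ((X*d²)*7)/5 = -3 + (7*X*d²)/5 = -3 + 7*X*d²/5)
f(-32, -69)/(-39256) + 45589/(-43915) = (-3 + (7/5)*(-69)*(-32)²)/(-39256) + 45589/(-43915) = (-3 + (7/5)*(-69)*1024)*(-1/39256) + 45589*(-1/43915) = (-3 - 494592/5)*(-1/39256) - 45589/43915 = -494607/5*(-1/39256) - 45589/43915 = 494607/196280 - 45589/43915 = 2554491497/1723927240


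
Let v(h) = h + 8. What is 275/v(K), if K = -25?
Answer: -275/17 ≈ -16.176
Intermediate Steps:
v(h) = 8 + h
275/v(K) = 275/(8 - 25) = 275/(-17) = 275*(-1/17) = -275/17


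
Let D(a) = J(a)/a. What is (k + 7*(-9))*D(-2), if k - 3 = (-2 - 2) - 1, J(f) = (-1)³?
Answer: -65/2 ≈ -32.500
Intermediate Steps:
J(f) = -1
D(a) = -1/a
k = -2 (k = 3 + ((-2 - 2) - 1) = 3 + (-4 - 1) = 3 - 5 = -2)
(k + 7*(-9))*D(-2) = (-2 + 7*(-9))*(-1/(-2)) = (-2 - 63)*(-1*(-½)) = -65*½ = -65/2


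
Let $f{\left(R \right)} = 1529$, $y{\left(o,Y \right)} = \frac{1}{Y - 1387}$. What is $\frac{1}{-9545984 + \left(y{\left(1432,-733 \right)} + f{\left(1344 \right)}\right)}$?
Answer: $- \frac{2120}{20234244601} \approx -1.0477 \cdot 10^{-7}$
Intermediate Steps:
$y{\left(o,Y \right)} = \frac{1}{-1387 + Y}$
$\frac{1}{-9545984 + \left(y{\left(1432,-733 \right)} + f{\left(1344 \right)}\right)} = \frac{1}{-9545984 + \left(\frac{1}{-1387 - 733} + 1529\right)} = \frac{1}{-9545984 + \left(\frac{1}{-2120} + 1529\right)} = \frac{1}{-9545984 + \left(- \frac{1}{2120} + 1529\right)} = \frac{1}{-9545984 + \frac{3241479}{2120}} = \frac{1}{- \frac{20234244601}{2120}} = - \frac{2120}{20234244601}$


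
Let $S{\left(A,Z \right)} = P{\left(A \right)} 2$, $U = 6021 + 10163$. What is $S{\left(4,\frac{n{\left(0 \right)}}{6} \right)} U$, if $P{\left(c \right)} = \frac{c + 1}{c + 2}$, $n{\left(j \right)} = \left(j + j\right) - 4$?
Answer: $\frac{80920}{3} \approx 26973.0$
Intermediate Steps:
$n{\left(j \right)} = -4 + 2 j$ ($n{\left(j \right)} = 2 j - 4 = -4 + 2 j$)
$P{\left(c \right)} = \frac{1 + c}{2 + c}$
$U = 16184$
$S{\left(A,Z \right)} = \frac{2 \left(1 + A\right)}{2 + A}$ ($S{\left(A,Z \right)} = \frac{1 + A}{2 + A} 2 = \frac{2 \left(1 + A\right)}{2 + A}$)
$S{\left(4,\frac{n{\left(0 \right)}}{6} \right)} U = \frac{2 \left(1 + 4\right)}{2 + 4} \cdot 16184 = 2 \cdot \frac{1}{6} \cdot 5 \cdot 16184 = \frac{5}{3} \cdot 16184 = \frac{80920}{3}$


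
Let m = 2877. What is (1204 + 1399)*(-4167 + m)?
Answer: -3357870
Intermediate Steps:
(1204 + 1399)*(-4167 + m) = (1204 + 1399)*(-4167 + 2877) = 2603*(-1290) = -3357870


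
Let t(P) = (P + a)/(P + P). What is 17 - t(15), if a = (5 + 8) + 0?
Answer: 241/15 ≈ 16.067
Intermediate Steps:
a = 13 (a = 13 + 0 = 13)
t(P) = (13 + P)/(2*P) (t(P) = (P + 13)/(P + P) = (13 + P)/((2*P)) = (13 + P)*(1/(2*P)) = (13 + P)/(2*P))
17 - t(15) = 17 - (13 + 15)/(2*15) = 17 - 28/(2*15) = 17 - 1*14/15 = 17 - 14/15 = 241/15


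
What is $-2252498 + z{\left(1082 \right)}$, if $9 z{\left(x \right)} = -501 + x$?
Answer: $- \frac{20271901}{9} \approx -2.2524 \cdot 10^{6}$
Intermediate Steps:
$z{\left(x \right)} = - \frac{167}{3} + \frac{x}{9}$ ($z{\left(x \right)} = \frac{-501 + x}{9} = - \frac{167}{3} + \frac{x}{9}$)
$-2252498 + z{\left(1082 \right)} = -2252498 + \left(- \frac{167}{3} + \frac{1}{9} \cdot 1082\right) = -2252498 + \left(- \frac{167}{3} + \frac{1082}{9}\right) = -2252498 + \frac{581}{9} = - \frac{20271901}{9}$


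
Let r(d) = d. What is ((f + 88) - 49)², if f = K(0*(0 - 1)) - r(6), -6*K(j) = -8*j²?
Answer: 1089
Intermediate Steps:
K(j) = 4*j²/3 (K(j) = -(-4)*j²/3 = 4*j²/3)
f = -6 (f = 4*(0*(0 - 1))²/3 - 1*6 = 4*(0*(-1))²/3 - 6 = (4/3)*0² - 6 = (4/3)*0 - 6 = 0 - 6 = -6)
((f + 88) - 49)² = ((-6 + 88) - 49)² = (82 - 49)² = 33² = 1089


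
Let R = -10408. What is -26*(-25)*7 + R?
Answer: -5858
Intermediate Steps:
-26*(-25)*7 + R = -26*(-25)*7 - 10408 = 650*7 - 10408 = 4550 - 10408 = -5858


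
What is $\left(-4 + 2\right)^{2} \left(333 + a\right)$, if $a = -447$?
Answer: $-456$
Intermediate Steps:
$\left(-4 + 2\right)^{2} \left(333 + a\right) = \left(-4 + 2\right)^{2} \left(333 - 447\right) = \left(-2\right)^{2} \left(-114\right) = 4 \left(-114\right) = -456$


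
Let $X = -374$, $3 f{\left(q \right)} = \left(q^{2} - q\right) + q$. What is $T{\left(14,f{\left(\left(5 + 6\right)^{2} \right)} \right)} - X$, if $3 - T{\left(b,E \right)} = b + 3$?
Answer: $360$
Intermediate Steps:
$f{\left(q \right)} = \frac{q^{2}}{3}$ ($f{\left(q \right)} = \frac{\left(q^{2} - q\right) + q}{3} = \frac{q^{2}}{3}$)
$T{\left(b,E \right)} = - b$ ($T{\left(b,E \right)} = 3 - \left(b + 3\right) = 3 - \left(3 + b\right) = - b$)
$T{\left(14,f{\left(\left(5 + 6\right)^{2} \right)} \right)} - X = \left(-1\right) 14 - -374 = -14 + 374 = 360$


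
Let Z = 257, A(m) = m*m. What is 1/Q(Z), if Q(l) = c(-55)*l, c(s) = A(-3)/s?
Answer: -55/2313 ≈ -0.023779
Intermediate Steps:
A(m) = m**2
c(s) = 9/s (c(s) = (-3)**2/s = 9/s)
Q(l) = -9*l/55 (Q(l) = (9/(-55))*l = (9*(-1/55))*l = -9*l/55)
1/Q(Z) = 1/(-9/55*257) = 1/(-2313/55) = -55/2313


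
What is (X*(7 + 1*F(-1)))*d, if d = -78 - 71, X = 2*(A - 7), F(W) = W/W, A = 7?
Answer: 0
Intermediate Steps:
F(W) = 1
X = 0 (X = 2*(7 - 7) = 2*0 = 0)
d = -149
(X*(7 + 1*F(-1)))*d = (0*(7 + 1*1))*(-149) = (0*(7 + 1))*(-149) = (0*8)*(-149) = 0*(-149) = 0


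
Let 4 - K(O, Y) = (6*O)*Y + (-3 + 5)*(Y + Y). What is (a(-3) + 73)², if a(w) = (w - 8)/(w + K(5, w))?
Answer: 56370064/10609 ≈ 5313.4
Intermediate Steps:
K(O, Y) = 4 - 4*Y - 6*O*Y (K(O, Y) = 4 - ((6*O)*Y + (-3 + 5)*(Y + Y)) = 4 - (6*O*Y + 2*(2*Y)) = 4 - (6*O*Y + 4*Y) = 4 - (4*Y + 6*O*Y) = 4 + (-4*Y - 6*O*Y) = 4 - 4*Y - 6*O*Y)
a(w) = (-8 + w)/(4 - 33*w) (a(w) = (w - 8)/(w + (4 - 4*w - 6*5*w)) = (-8 + w)/(w + (4 - 4*w - 30*w)) = (-8 + w)/(w + (4 - 34*w)) = (-8 + w)/(4 - 33*w))
(a(-3) + 73)² = ((8 - 1*(-3))/(-4 + 33*(-3)) + 73)² = ((8 + 3)/(-4 - 99) + 73)² = (11/(-103) + 73)² = (-1/103*11 + 73)² = (-11/103 + 73)² = (7508/103)² = 56370064/10609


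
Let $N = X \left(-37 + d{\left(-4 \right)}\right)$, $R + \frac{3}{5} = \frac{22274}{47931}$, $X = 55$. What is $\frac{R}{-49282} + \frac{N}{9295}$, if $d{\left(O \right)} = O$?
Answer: $- \frac{37248638971}{153538810230} \approx -0.2426$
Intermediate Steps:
$R = - \frac{32423}{239655}$ ($R = - \frac{3}{5} + \frac{22274}{47931} = - \frac{32423}{239655} \approx -0.13529$)
$N = -2255$ ($N = 55 \left(-37 - 4\right) = 55 \left(-41\right) = -2255$)
$\frac{R}{-49282} + \frac{N}{9295} = - \frac{32423}{239655 \left(-49282\right)} - \frac{2255}{9295} = \left(- \frac{32423}{239655}\right) \left(- \frac{1}{49282}\right) - \frac{41}{169} = \frac{32423}{11810677710} - \frac{41}{169} = - \frac{37248638971}{153538810230}$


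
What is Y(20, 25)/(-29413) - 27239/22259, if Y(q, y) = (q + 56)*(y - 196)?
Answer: -511902743/654703967 ≈ -0.78188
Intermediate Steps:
Y(q, y) = (-196 + y)*(56 + q) (Y(q, y) = (56 + q)*(-196 + y) = (-196 + y)*(56 + q))
Y(20, 25)/(-29413) - 27239/22259 = (-10976 - 196*20 + 56*25 + 20*25)/(-29413) - 27239/22259 = (-10976 - 3920 + 1400 + 500)*(-1/29413) - 27239*1/22259 = -12996*(-1/29413) - 27239/22259 = 12996/29413 - 27239/22259 = -511902743/654703967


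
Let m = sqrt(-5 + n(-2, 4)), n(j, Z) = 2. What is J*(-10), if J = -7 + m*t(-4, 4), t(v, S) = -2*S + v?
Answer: 70 + 120*I*sqrt(3) ≈ 70.0 + 207.85*I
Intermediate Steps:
t(v, S) = v - 2*S
m = I*sqrt(3) (m = sqrt(-5 + 2) = sqrt(-3) = I*sqrt(3) ≈ 1.732*I)
J = -7 - 12*I*sqrt(3) (J = -7 + (I*sqrt(3))*(-4 - 2*4) = -7 + (I*sqrt(3))*(-4 - 8) = -7 + (I*sqrt(3))*(-12) = -7 - 12*I*sqrt(3) ≈ -7.0 - 20.785*I)
J*(-10) = (-7 - 12*I*sqrt(3))*(-10) = 70 + 120*I*sqrt(3)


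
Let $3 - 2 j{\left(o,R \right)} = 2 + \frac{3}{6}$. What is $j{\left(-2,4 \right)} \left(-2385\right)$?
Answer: $- \frac{2385}{4} \approx -596.25$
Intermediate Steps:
$j{\left(o,R \right)} = \frac{1}{4}$ ($j{\left(o,R \right)} = \frac{3}{2} - \frac{2 + \frac{3}{6}}{2} = \frac{3}{2} - \frac{2 + 3 \cdot \frac{1}{6}}{2} = \frac{3}{2} - \frac{2 + \frac{1}{2}}{2} = \frac{3}{2} - \frac{5}{4} = \frac{1}{4}$)
$j{\left(-2,4 \right)} \left(-2385\right) = \frac{1}{4} \left(-2385\right) = - \frac{2385}{4}$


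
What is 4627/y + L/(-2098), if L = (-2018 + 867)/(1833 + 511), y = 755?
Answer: 22755122429/3712872560 ≈ 6.1287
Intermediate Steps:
L = -1151/2344 ≈ -0.49104
4627/y + L/(-2098) = 4627/755 - 1151/2344/(-2098) = 4627*(1/755) - 1151/2344*(-1/2098) = 4627/755 + 1151/4917712 = 22755122429/3712872560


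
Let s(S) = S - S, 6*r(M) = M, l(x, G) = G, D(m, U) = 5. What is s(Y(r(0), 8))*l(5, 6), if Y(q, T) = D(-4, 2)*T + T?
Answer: 0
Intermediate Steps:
r(M) = M/6
Y(q, T) = 6*T (Y(q, T) = 5*T + T = 6*T)
s(S) = 0
s(Y(r(0), 8))*l(5, 6) = 0*6 = 0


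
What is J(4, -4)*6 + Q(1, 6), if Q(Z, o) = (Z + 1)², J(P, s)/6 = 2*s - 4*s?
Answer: 292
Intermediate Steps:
J(P, s) = -12*s (J(P, s) = 6*(2*s - 4*s) = 6*(-2*s) = -12*s)
Q(Z, o) = (1 + Z)²
J(4, -4)*6 + Q(1, 6) = -12*(-4)*6 + (1 + 1)² = 48*6 + 2² = 288 + 4 = 292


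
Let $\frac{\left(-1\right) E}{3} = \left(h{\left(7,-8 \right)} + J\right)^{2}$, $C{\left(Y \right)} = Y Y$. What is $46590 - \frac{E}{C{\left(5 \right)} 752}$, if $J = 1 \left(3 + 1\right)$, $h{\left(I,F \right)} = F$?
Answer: $\frac{54743253}{1175} \approx 46590.0$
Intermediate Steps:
$C{\left(Y \right)} = Y^{2}$
$J = 4$ ($J = 1 \cdot 4 = 4$)
$E = -48$ ($E = - 3 \left(-8 + 4\right)^{2} = - 3 \left(-4\right)^{2} = \left(-3\right) 16 = -48$)
$46590 - \frac{E}{C{\left(5 \right)} 752} = 46590 - - \frac{48}{5^{2} \cdot 752} = 46590 - - \frac{48}{25 \cdot 752} = 46590 - - \frac{48}{18800} = 46590 - \left(-48\right) \frac{1}{18800} = 46590 - - \frac{3}{1175} = 46590 + \frac{3}{1175} = \frac{54743253}{1175}$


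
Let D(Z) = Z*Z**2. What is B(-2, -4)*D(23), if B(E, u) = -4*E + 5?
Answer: 158171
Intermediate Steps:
D(Z) = Z**3
B(E, u) = 5 - 4*E
B(-2, -4)*D(23) = (5 - 4*(-2))*23**3 = (5 + 8)*12167 = 13*12167 = 158171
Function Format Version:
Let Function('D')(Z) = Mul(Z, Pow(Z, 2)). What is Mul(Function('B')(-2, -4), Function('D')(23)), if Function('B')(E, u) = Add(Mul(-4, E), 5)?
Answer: 158171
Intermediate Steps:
Function('D')(Z) = Pow(Z, 3)
Function('B')(E, u) = Add(5, Mul(-4, E))
Mul(Function('B')(-2, -4), Function('D')(23)) = Mul(Add(5, Mul(-4, -2)), Pow(23, 3)) = Mul(Add(5, 8), 12167) = Mul(13, 12167) = 158171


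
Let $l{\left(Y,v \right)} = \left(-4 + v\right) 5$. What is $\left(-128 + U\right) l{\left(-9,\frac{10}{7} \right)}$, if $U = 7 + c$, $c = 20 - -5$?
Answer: $\frac{8640}{7} \approx 1234.3$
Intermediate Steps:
$c = 25$ ($c = 20 + 5 = 25$)
$l{\left(Y,v \right)} = -20 + 5 v$
$U = 32$ ($U = 7 + 25 = 32$)
$\left(-128 + U\right) l{\left(-9,\frac{10}{7} \right)} = \left(-128 + 32\right) \left(-20 + 5 \cdot \frac{10}{7}\right) = - 96 \left(-20 + 5 \cdot 10 \cdot \frac{1}{7}\right) = - 96 \left(-20 + 5 \cdot \frac{10}{7}\right) = - 96 \left(-20 + \frac{50}{7}\right) = \left(-96\right) \left(- \frac{90}{7}\right) = \frac{8640}{7}$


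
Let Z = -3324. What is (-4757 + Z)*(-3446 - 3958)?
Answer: 59831724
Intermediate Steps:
(-4757 + Z)*(-3446 - 3958) = (-4757 - 3324)*(-3446 - 3958) = -8081*(-7404) = 59831724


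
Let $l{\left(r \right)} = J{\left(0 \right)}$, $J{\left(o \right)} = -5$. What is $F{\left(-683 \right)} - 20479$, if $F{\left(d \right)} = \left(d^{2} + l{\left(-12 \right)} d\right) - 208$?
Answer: $449217$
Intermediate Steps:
$l{\left(r \right)} = -5$
$F{\left(d \right)} = -208 + d^{2} - 5 d$ ($F{\left(d \right)} = \left(d^{2} - 5 d\right) - 208 = -208 + d^{2} - 5 d$)
$F{\left(-683 \right)} - 20479 = \left(-208 + \left(-683\right)^{2} - -3415\right) - 20479 = \left(-208 + 466489 + 3415\right) - 20479 = 469696 - 20479 = 449217$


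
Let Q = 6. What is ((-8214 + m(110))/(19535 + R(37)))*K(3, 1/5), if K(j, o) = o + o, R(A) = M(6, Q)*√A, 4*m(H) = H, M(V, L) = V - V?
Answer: -16373/97675 ≈ -0.16763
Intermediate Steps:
M(V, L) = 0
m(H) = H/4
R(A) = 0 (R(A) = 0*√A = 0)
K(j, o) = 2*o
((-8214 + m(110))/(19535 + R(37)))*K(3, 1/5) = ((-8214 + (¼)*110)/(19535 + 0))*(2/5) = ((-8214 + 55/2)/19535)*(2*(⅕)) = -16373/2*1/19535*(⅖) = -16373/39070*⅖ = -16373/97675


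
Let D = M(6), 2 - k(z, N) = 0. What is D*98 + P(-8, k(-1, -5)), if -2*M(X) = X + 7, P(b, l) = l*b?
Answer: -653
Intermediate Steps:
k(z, N) = 2 (k(z, N) = 2 - 1*0 = 2 + 0 = 2)
P(b, l) = b*l
M(X) = -7/2 - X/2 (M(X) = -(X + 7)/2 = -(7 + X)/2 = -7/2 - X/2)
D = -13/2 (D = -7/2 - ½*6 = -7/2 - 3 = -13/2 ≈ -6.5000)
D*98 + P(-8, k(-1, -5)) = -13/2*98 - 8*2 = -637 - 16 = -653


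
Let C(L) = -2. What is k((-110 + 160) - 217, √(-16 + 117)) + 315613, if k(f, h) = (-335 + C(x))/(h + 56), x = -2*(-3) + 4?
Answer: 957866583/3035 + 337*√101/3035 ≈ 3.1561e+5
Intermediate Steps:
x = 10 (x = 6 + 4 = 10)
k(f, h) = -337/(56 + h) (k(f, h) = (-335 - 2)/(h + 56) = -337/(56 + h))
k((-110 + 160) - 217, √(-16 + 117)) + 315613 = -337/(56 + √(-16 + 117)) + 315613 = -337/(56 + √101) + 315613 = 315613 - 337/(56 + √101)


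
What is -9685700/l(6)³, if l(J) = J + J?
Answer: -2421425/432 ≈ -5605.1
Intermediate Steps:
l(J) = 2*J
-9685700/l(6)³ = -9685700/((2*6)³) = -9685700/(12³) = -9685700/1728 = -9685700*1/1728 = -2421425/432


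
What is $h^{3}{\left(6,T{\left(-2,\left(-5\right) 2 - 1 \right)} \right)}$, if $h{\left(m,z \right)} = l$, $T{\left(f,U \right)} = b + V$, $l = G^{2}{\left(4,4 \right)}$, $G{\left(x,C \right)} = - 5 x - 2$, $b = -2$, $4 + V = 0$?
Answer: $113379904$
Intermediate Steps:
$V = -4$ ($V = -4 + 0 = -4$)
$G{\left(x,C \right)} = -2 - 5 x$
$l = 484$ ($l = \left(-2 - 20\right)^{2} = \left(-22\right)^{2} = 484$)
$T{\left(f,U \right)} = -6$ ($T{\left(f,U \right)} = -2 - 4 = -6$)
$h{\left(m,z \right)} = 484$
$h^{3}{\left(6,T{\left(-2,\left(-5\right) 2 - 1 \right)} \right)} = 484^{3} = 113379904$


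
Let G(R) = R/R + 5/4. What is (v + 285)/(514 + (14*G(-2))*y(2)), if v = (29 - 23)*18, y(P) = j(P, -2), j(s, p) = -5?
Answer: 786/713 ≈ 1.1024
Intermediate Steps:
y(P) = -5
G(R) = 9/4 (G(R) = 1 + 5*(¼) = 1 + 5/4 = 9/4)
v = 108 (v = 6*18 = 108)
(v + 285)/(514 + (14*G(-2))*y(2)) = (108 + 285)/(514 + (14*(9/4))*(-5)) = 393/(514 + (63/2)*(-5)) = 393/(514 - 315/2) = 393/(713/2) = 393*(2/713) = 786/713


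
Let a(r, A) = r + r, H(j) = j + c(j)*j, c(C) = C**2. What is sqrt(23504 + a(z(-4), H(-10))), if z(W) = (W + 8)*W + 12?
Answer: 2*sqrt(5874) ≈ 153.28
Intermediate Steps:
H(j) = j + j**3 (H(j) = j + j**2*j = j + j**3)
z(W) = 12 + W*(8 + W) (z(W) = (8 + W)*W + 12 = W*(8 + W) + 12 = 12 + W*(8 + W))
a(r, A) = 2*r
sqrt(23504 + a(z(-4), H(-10))) = sqrt(23504 + 2*(12 + (-4)**2 + 8*(-4))) = sqrt(23504 + 2*(12 + 16 - 32)) = sqrt(23504 + 2*(-4)) = sqrt(23504 - 8) = sqrt(23496) = 2*sqrt(5874)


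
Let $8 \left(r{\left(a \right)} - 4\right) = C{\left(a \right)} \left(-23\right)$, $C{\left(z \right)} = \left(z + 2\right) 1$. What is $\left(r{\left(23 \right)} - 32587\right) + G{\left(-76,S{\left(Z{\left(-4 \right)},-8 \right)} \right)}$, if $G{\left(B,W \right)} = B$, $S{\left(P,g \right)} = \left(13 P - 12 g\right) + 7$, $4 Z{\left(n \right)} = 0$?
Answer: $- \frac{261847}{8} \approx -32731.0$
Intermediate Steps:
$Z{\left(n \right)} = 0$ ($Z{\left(n \right)} = \frac{1}{4} \cdot 0 = 0$)
$S{\left(P,g \right)} = 7 - 12 g + 13 P$ ($S{\left(P,g \right)} = \left(- 12 g + 13 P\right) + 7 = 7 - 12 g + 13 P$)
$C{\left(z \right)} = 2 + z$ ($C{\left(z \right)} = \left(2 + z\right) 1 = 2 + z$)
$r{\left(a \right)} = - \frac{7}{4} - \frac{23 a}{8}$ ($r{\left(a \right)} = 4 + \frac{\left(2 + a\right) \left(-23\right)}{8} = 4 + \frac{-46 - 23 a}{8} = 4 - \left(\frac{23}{4} + \frac{23 a}{8}\right) = - \frac{7}{4} - \frac{23 a}{8}$)
$\left(r{\left(23 \right)} - 32587\right) + G{\left(-76,S{\left(Z{\left(-4 \right)},-8 \right)} \right)} = \left(\left(- \frac{7}{4} - \frac{529}{8}\right) - 32587\right) - 76 = \left(- \frac{543}{8} - 32587\right) - 76 = - \frac{261239}{8} - 76 = - \frac{261847}{8}$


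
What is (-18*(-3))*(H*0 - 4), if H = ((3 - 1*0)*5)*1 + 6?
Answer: -216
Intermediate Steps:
H = 21 (H = ((3 + 0)*5)*1 + 6 = (3*5)*1 + 6 = 15*1 + 6 = 15 + 6 = 21)
(-18*(-3))*(H*0 - 4) = (-18*(-3))*(21*0 - 4) = (-18*(-3))*(0 - 4) = 54*(-4) = -216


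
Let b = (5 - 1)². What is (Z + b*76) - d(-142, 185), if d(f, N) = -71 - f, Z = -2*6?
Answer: 1133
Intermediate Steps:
Z = -12
b = 16 (b = 4² = 16)
(Z + b*76) - d(-142, 185) = (-12 + 16*76) - (-71 - 1*(-142)) = (-12 + 1216) - (-71 + 142) = 1204 - 1*71 = 1204 - 71 = 1133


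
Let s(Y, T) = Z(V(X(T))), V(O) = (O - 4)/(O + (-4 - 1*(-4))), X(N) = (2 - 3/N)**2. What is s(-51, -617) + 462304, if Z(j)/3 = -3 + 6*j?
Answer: 707389611289/1530169 ≈ 4.6230e+5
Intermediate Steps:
V(O) = (-4 + O)/O (V(O) = (-4 + O)/(O + (-4 + 4)) = (-4 + O)/(O + 0) = (-4 + O)/O)
Z(j) = -9 + 18*j (Z(j) = 3*(-3 + 6*j) = -9 + 18*j)
s(Y, T) = -9 + 18*T**2*(-4 + (-3 + 2*T)**2/T**2)/(-3 + 2*T)**2 (s(Y, T) = -9 + 18*((-4 + (-3 + 2*T)**2/T**2)/(((-3 + 2*T)**2/T**2))) = -9 + 18*((T**2/(-3 + 2*T)**2)*(-4 + (-3 + 2*T)**2/T**2)) = -9 + 18*(T**2*(-4 + (-3 + 2*T)**2/T**2)/(-3 + 2*T)**2) = -9 + 18*T**2*(-4 + (-3 + 2*T)**2/T**2)/(-3 + 2*T)**2)
s(-51, -617) + 462304 = (9 - 72*(-617)**2/(-3 + 2*(-617))**2) + 462304 = (9 - 72*380689/(-3 - 1234)**2) + 462304 = (9 - 72*380689/(-1237)**2) + 462304 = (9 - 72*380689*1/1530169) + 462304 = (9 - 27409608/1530169) + 462304 = -13638087/1530169 + 462304 = 707389611289/1530169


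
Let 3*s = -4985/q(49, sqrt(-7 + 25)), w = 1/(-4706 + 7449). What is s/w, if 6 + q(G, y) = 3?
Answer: 13673855/9 ≈ 1.5193e+6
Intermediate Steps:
q(G, y) = -3 (q(G, y) = -6 + 3 = -3)
w = 1/2743 ≈ 0.00036456
s = 4985/9 (s = (-4985/(-3))/3 = (-4985*(-1/3))/3 = (1/3)*(4985/3) = 4985/9 ≈ 553.89)
s/w = 4985/(9*(1/2743)) = (4985/9)*2743 = 13673855/9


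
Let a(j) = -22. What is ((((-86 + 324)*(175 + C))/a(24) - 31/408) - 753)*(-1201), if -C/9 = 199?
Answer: -90171352627/4488 ≈ -2.0092e+7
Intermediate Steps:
C = -1791 (C = -9*199 = -1791)
((((-86 + 324)*(175 + C))/a(24) - 31/408) - 753)*(-1201) = ((((-86 + 324)*(175 - 1791))/(-22) - 31/408) - 753)*(-1201) = (((238*(-1616))*(-1/22) - 31*1/408) - 753)*(-1201) = ((-384608*(-1/22) - 31/408) - 753)*(-1201) = ((192304/11 - 31/408) - 753)*(-1201) = (78459691/4488 - 753)*(-1201) = (75080227/4488)*(-1201) = -90171352627/4488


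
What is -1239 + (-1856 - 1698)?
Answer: -4793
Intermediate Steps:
-1239 + (-1856 - 1698) = -1239 - 3554 = -4793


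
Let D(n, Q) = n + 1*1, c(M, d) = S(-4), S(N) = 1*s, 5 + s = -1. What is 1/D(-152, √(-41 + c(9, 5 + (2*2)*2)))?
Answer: -1/151 ≈ -0.0066225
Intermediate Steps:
s = -6 (s = -5 - 1 = -6)
S(N) = -6 (S(N) = 1*(-6) = -6)
c(M, d) = -6
D(n, Q) = 1 + n (D(n, Q) = n + 1 = 1 + n)
1/D(-152, √(-41 + c(9, 5 + (2*2)*2))) = 1/(1 - 152) = 1/(-151) = -1/151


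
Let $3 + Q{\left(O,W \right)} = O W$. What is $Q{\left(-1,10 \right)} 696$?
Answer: $-9048$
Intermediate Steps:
$Q{\left(O,W \right)} = -3 + O W$
$Q{\left(-1,10 \right)} 696 = \left(-3 - 10\right) 696 = \left(-13\right) 696 = -9048$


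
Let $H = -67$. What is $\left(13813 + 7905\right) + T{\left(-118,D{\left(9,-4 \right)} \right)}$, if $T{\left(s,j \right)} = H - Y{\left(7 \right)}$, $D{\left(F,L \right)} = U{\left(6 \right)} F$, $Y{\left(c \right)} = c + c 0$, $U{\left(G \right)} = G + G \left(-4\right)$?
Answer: $21644$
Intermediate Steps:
$U{\left(G \right)} = - 3 G$ ($U{\left(G \right)} = G - 4 G = - 3 G$)
$Y{\left(c \right)} = c$ ($Y{\left(c \right)} = c + 0 = c$)
$D{\left(F,L \right)} = - 18 F$ ($D{\left(F,L \right)} = \left(-3\right) 6 F = - 18 F$)
$T{\left(s,j \right)} = -74$ ($T{\left(s,j \right)} = -67 - 7 = -74$)
$\left(13813 + 7905\right) + T{\left(-118,D{\left(9,-4 \right)} \right)} = \left(13813 + 7905\right) - 74 = 21718 - 74 = 21644$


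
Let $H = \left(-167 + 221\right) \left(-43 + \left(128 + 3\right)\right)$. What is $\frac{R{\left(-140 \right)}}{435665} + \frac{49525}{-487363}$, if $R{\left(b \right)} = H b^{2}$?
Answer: $\frac{9074204724095}{42465400279} \approx 213.68$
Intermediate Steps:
$H = 4752$ ($H = 54 \left(-43 + 131\right) = 54 \cdot 88 = 4752$)
$R{\left(b \right)} = 4752 b^{2}$
$\frac{R{\left(-140 \right)}}{435665} + \frac{49525}{-487363} = \frac{4752 \left(-140\right)^{2}}{435665} + \frac{49525}{-487363} = 4752 \cdot 19600 \cdot \frac{1}{435665} + 49525 \left(- \frac{1}{487363}\right) = 93139200 \cdot \frac{1}{435665} - \frac{49525}{487363} = \frac{18627840}{87133} - \frac{49525}{487363} = \frac{9074204724095}{42465400279}$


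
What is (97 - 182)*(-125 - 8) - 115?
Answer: 11190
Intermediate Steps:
(97 - 182)*(-125 - 8) - 115 = -85*(-133) - 115 = 11305 - 115 = 11190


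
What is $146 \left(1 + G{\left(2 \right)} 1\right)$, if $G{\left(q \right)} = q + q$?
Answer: $730$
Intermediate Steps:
$G{\left(q \right)} = 2 q$
$146 \left(1 + G{\left(2 \right)} 1\right) = 146 \left(1 + 2 \cdot 2 \cdot 1\right) = 146 \left(1 + 4 \cdot 1\right) = 146 \left(1 + 4\right) = 146 \cdot 5 = 730$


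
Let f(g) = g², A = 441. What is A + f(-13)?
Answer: 610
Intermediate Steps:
A + f(-13) = 441 + (-13)² = 441 + 169 = 610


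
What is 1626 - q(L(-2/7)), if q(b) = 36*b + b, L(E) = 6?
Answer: 1404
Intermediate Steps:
q(b) = 37*b
1626 - q(L(-2/7)) = 1626 - 37*6 = 1626 - 1*222 = 1626 - 222 = 1404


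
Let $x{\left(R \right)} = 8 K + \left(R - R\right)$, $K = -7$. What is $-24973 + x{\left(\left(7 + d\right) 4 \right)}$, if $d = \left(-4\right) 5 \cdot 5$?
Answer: $-25029$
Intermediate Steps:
$d = -100$ ($d = \left(-20\right) 5 = -100$)
$x{\left(R \right)} = -56$ ($x{\left(R \right)} = 8 \left(-7\right) + \left(R - R\right) = -56 + 0 = -56$)
$-24973 + x{\left(\left(7 + d\right) 4 \right)} = -24973 - 56 = -25029$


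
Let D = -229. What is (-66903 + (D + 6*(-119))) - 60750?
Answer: -128596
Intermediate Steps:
(-66903 + (D + 6*(-119))) - 60750 = (-66903 + (-229 + 6*(-119))) - 60750 = (-66903 + (-229 - 714)) - 60750 = (-66903 - 943) - 60750 = -67846 - 60750 = -128596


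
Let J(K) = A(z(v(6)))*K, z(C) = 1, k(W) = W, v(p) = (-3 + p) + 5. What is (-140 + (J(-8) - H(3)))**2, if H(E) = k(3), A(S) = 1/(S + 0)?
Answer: 22801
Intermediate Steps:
v(p) = 2 + p
A(S) = 1/S
H(E) = 3
J(K) = K (J(K) = K/1 = 1*K = K)
(-140 + (J(-8) - H(3)))**2 = (-140 + (-8 - 1*3))**2 = (-140 + (-8 - 3))**2 = (-140 - 11)**2 = (-151)**2 = 22801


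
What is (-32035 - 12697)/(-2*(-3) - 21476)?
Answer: 22366/10735 ≈ 2.0835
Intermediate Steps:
(-32035 - 12697)/(-2*(-3) - 21476) = -44732/(6 - 21476) = -44732/(-21470) = -44732*(-1/21470) = 22366/10735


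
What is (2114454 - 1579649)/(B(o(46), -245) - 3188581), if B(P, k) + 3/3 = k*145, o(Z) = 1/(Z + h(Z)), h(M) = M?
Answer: -534805/3224107 ≈ -0.16588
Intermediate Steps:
o(Z) = 1/(2*Z) (o(Z) = 1/(Z + Z) = 1/(2*Z))
B(P, k) = -1 + 145*k (B(P, k) = -1 + k*145 = -1 + 145*k)
(2114454 - 1579649)/(B(o(46), -245) - 3188581) = (2114454 - 1579649)/((-1 + 145*(-245)) - 3188581) = 534805/((-1 - 35525) - 3188581) = 534805/(-35526 - 3188581) = 534805/(-3224107) = 534805*(-1/3224107) = -534805/3224107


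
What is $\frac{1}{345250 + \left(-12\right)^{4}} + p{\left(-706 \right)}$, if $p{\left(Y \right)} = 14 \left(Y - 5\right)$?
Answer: $- \frac{3643024643}{365986} \approx -9954.0$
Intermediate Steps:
$p{\left(Y \right)} = -70 + 14 Y$ ($p{\left(Y \right)} = 14 \left(-5 + Y\right) = -70 + 14 Y$)
$\frac{1}{345250 + \left(-12\right)^{4}} + p{\left(-706 \right)} = \frac{1}{345250 + \left(-12\right)^{4}} + \left(-70 + 14 \left(-706\right)\right) = \frac{1}{345250 + 20736} - 9954 = \frac{1}{365986} - 9954 = - \frac{3643024643}{365986}$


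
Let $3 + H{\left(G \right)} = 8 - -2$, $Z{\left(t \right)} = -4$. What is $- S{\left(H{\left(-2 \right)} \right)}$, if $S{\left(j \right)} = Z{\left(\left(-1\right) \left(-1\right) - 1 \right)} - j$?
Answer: $11$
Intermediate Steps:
$H{\left(G \right)} = 7$ ($H{\left(G \right)} = -3 + \left(8 - -2\right) = -3 + \left(8 + 2\right) = -3 + 10 = 7$)
$S{\left(j \right)} = -4 - j$
$- S{\left(H{\left(-2 \right)} \right)} = - (-4 - 7) = \left(-1\right) \left(-11\right) = 11$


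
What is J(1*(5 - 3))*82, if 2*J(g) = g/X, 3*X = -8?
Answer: -123/4 ≈ -30.750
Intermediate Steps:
X = -8/3 (X = (⅓)*(-8) = -8/3 ≈ -2.6667)
J(g) = -3*g/16 (J(g) = (g/(-8/3))/2 = (g*(-3/8))/2 = (-3*g/8)/2 = -3*g/16)
J(1*(5 - 3))*82 = -3*(5 - 3)/16*82 = -3*2/16*82 = -3/16*2*82 = -3/8*82 = -123/4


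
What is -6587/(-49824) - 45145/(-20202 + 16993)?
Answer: 2270442163/159885216 ≈ 14.200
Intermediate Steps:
-6587/(-49824) - 45145/(-20202 + 16993) = -6587*(-1/49824) - 45145/(-3209) = 6587/49824 - 45145*(-1/3209) = 6587/49824 + 45145/3209 = 2270442163/159885216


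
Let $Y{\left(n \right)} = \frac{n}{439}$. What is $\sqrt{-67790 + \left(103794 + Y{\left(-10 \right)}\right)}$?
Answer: $\frac{33 \sqrt{6371646}}{439} \approx 189.75$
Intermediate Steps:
$Y{\left(n \right)} = \frac{n}{439}$ ($Y{\left(n \right)} = n \frac{1}{439} = \frac{n}{439}$)
$\sqrt{-67790 + \left(103794 + Y{\left(-10 \right)}\right)} = \sqrt{-67790 + \left(103794 + \frac{1}{439} \left(-10\right)\right)} = \sqrt{-67790 + \left(103794 - \frac{10}{439}\right)} = \sqrt{-67790 + \frac{45565556}{439}} = \sqrt{\frac{15805746}{439}} = \frac{33 \sqrt{6371646}}{439}$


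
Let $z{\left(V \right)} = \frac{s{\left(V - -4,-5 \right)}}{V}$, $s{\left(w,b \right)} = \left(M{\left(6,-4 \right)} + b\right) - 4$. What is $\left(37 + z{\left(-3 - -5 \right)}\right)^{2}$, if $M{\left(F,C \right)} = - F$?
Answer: $\frac{3481}{4} \approx 870.25$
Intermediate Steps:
$s{\left(w,b \right)} = -10 + b$ ($s{\left(w,b \right)} = \left(\left(-1\right) 6 + b\right) - 4 = \left(-6 + b\right) - 4 = -10 + b$)
$z{\left(V \right)} = - \frac{15}{V}$ ($z{\left(V \right)} = \frac{-10 - 5}{V} = - \frac{15}{V}$)
$\left(37 + z{\left(-3 - -5 \right)}\right)^{2} = \left(37 - \frac{15}{-3 - -5}\right)^{2} = \left(37 - \frac{15}{-3 + 5}\right)^{2} = \left(37 - \frac{15}{2}\right)^{2} = \left(\frac{59}{2}\right)^{2} = \frac{3481}{4}$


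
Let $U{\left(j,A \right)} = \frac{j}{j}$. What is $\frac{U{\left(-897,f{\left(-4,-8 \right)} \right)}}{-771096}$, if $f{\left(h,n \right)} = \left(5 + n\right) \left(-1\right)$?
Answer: $- \frac{1}{771096} \approx -1.2969 \cdot 10^{-6}$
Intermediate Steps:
$f{\left(h,n \right)} = -5 - n$
$U{\left(j,A \right)} = 1$
$\frac{U{\left(-897,f{\left(-4,-8 \right)} \right)}}{-771096} = 1 \frac{1}{-771096} = 1 \left(- \frac{1}{771096}\right) = - \frac{1}{771096}$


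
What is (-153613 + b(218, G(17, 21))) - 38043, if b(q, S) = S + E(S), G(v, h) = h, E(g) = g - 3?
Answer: -191617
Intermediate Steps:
E(g) = -3 + g
b(q, S) = -3 + 2*S (b(q, S) = S + (-3 + S) = -3 + 2*S)
(-153613 + b(218, G(17, 21))) - 38043 = (-153613 + (-3 + 2*21)) - 38043 = (-153613 + (-3 + 42)) - 38043 = (-153613 + 39) - 38043 = -153574 - 38043 = -191617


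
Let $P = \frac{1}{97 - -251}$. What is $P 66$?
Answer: $\frac{11}{58} \approx 0.18966$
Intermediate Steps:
$P = \frac{1}{348}$ ($P = \frac{1}{97 + 251} = \frac{1}{348} \approx 0.0028736$)
$P 66 = \frac{1}{348} \cdot 66 = \frac{11}{58}$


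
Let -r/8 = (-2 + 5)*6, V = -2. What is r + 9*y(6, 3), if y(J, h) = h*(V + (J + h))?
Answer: 45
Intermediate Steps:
r = -144 (r = -8*(-2 + 5)*6 = -24*6 = -8*18 = -144)
y(J, h) = h*(-2 + J + h) (y(J, h) = h*(-2 + (J + h)) = h*(-2 + J + h))
r + 9*y(6, 3) = -144 + 9*(3*(-2 + 6 + 3)) = -144 + 9*(3*7) = -144 + 9*21 = -144 + 189 = 45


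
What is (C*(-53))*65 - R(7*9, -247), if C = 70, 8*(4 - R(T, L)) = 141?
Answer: -1929091/8 ≈ -2.4114e+5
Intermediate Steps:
R(T, L) = -109/8 (R(T, L) = 4 - 1/8*141 = 4 - 141/8 = -109/8)
(C*(-53))*65 - R(7*9, -247) = (70*(-53))*65 - 1*(-109/8) = -3710*65 + 109/8 = -241150 + 109/8 = -1929091/8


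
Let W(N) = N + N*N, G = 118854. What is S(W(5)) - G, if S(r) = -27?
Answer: -118881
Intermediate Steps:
W(N) = N + N²
S(W(5)) - G = -27 - 1*118854 = -27 - 118854 = -118881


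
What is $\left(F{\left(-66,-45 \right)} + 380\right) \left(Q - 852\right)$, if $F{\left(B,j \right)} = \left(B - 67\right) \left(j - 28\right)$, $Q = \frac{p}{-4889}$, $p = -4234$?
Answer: $- \frac{41982286266}{4889} \approx -8.5871 \cdot 10^{6}$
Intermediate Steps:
$Q = \frac{4234}{4889}$ ($Q = - \frac{4234}{-4889} = \left(-4234\right) \left(- \frac{1}{4889}\right) = \frac{4234}{4889} \approx 0.86603$)
$F{\left(B,j \right)} = \left(-67 + B\right) \left(-28 + j\right)$
$\left(F{\left(-66,-45 \right)} + 380\right) \left(Q - 852\right) = \left(\left(1876 - -3015 - -1848 - -2970\right) + 380\right) \left(\frac{4234}{4889} - 852\right) = \left(\left(1876 + 3015 + 1848 + 2970\right) + 380\right) \left(- \frac{4161194}{4889}\right) = \left(9709 + 380\right) \left(- \frac{4161194}{4889}\right) = 10089 \left(- \frac{4161194}{4889}\right) = - \frac{41982286266}{4889}$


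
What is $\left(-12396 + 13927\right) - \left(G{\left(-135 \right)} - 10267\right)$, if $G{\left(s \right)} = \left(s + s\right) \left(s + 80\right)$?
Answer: $-3052$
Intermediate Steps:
$G{\left(s \right)} = 2 s \left(80 + s\right)$
$\left(-12396 + 13927\right) - \left(G{\left(-135 \right)} - 10267\right) = \left(-12396 + 13927\right) - \left(2 \left(-135\right) \left(80 - 135\right) - 10267\right) = 1531 - \left(2 \left(-135\right) \left(-55\right) - 10267\right) = 1531 - \left(14850 - 10267\right) = 1531 - 4583 = -3052$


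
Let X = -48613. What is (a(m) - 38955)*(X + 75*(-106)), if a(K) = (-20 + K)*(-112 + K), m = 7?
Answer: 2126203170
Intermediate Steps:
a(K) = (-112 + K)*(-20 + K)
(a(m) - 38955)*(X + 75*(-106)) = ((2240 + 7² - 132*7) - 38955)*(-48613 + 75*(-106)) = ((2240 + 49 - 924) - 38955)*(-48613 - 7950) = (1365 - 38955)*(-56563) = -37590*(-56563) = 2126203170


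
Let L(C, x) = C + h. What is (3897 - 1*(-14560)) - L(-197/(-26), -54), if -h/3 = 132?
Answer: 489981/26 ≈ 18845.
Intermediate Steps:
h = -396 (h = -3*132 = -396)
L(C, x) = -396 + C (L(C, x) = C - 396 = -396 + C)
(3897 - 1*(-14560)) - L(-197/(-26), -54) = (3897 - 1*(-14560)) - (-396 - 197/(-26)) = (3897 + 14560) - (-396 - 197*(-1/26)) = 18457 - (-396 + 197/26) = 18457 - 1*(-10099/26) = 18457 + 10099/26 = 489981/26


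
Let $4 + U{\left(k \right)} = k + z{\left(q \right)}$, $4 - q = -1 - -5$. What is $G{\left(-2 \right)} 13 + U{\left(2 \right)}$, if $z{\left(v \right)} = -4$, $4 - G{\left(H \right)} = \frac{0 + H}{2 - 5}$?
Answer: $\frac{112}{3} \approx 37.333$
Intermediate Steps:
$G{\left(H \right)} = 4 + \frac{H}{3}$ ($G{\left(H \right)} = 4 - \frac{0 + H}{2 - 5} = 4 - \frac{H}{-3} = 4 - H \left(- \frac{1}{3}\right) = 4 - - \frac{H}{3} = 4 + \frac{H}{3}$)
$q = 0$ ($q = 4 - \left(-1 - -5\right) = 4 - \left(-1 + 5\right) = 4 - 4 = 0$)
$U{\left(k \right)} = -8 + k$ ($U{\left(k \right)} = -4 + \left(k - 4\right) = -4 + \left(-4 + k\right) = -8 + k$)
$G{\left(-2 \right)} 13 + U{\left(2 \right)} = \left(4 + \frac{1}{3} \left(-2\right)\right) 13 + \left(-8 + 2\right) = \left(4 - \frac{2}{3}\right) 13 - 6 = \frac{10}{3} \cdot 13 - 6 = \frac{130}{3} - 6 = \frac{112}{3}$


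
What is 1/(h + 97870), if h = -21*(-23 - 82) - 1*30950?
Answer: 1/69125 ≈ 1.4467e-5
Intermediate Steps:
h = -28745 (h = -21*(-105) - 30950 = 2205 - 30950 = -28745)
1/(h + 97870) = 1/(-28745 + 97870) = 1/69125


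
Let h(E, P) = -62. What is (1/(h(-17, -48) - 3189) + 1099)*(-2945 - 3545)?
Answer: -23187783520/3251 ≈ -7.1325e+6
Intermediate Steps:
(1/(h(-17, -48) - 3189) + 1099)*(-2945 - 3545) = (1/(-62 - 3189) + 1099)*(-2945 - 3545) = (1/(-3251) + 1099)*(-6490) = (-1/3251 + 1099)*(-6490) = (3572848/3251)*(-6490) = -23187783520/3251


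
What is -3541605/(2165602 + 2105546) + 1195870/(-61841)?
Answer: -136583439835/6772617012 ≈ -20.167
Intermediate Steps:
-3541605/(2165602 + 2105546) + 1195870/(-61841) = -3541605/4271148 + 1195870*(-1/61841) = -3541605*1/4271148 - 91990/4757 = -1180535/1423716 - 91990/4757 = -136583439835/6772617012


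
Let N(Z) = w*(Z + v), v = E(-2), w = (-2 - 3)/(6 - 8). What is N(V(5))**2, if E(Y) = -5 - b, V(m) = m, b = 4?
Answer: 100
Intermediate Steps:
w = 5/2 (w = -5/(-2) = -5*(-1/2) = 5/2 ≈ 2.5000)
E(Y) = -9 (E(Y) = -5 - 1*4 = -5 - 4 = -9)
v = -9
N(Z) = -45/2 + 5*Z/2 (N(Z) = 5*(Z - 9)/2 = 5*(-9 + Z)/2 = -45/2 + 5*Z/2)
N(V(5))**2 = (-45/2 + (5/2)*5)**2 = (-45/2 + 25/2)**2 = (-10)**2 = 100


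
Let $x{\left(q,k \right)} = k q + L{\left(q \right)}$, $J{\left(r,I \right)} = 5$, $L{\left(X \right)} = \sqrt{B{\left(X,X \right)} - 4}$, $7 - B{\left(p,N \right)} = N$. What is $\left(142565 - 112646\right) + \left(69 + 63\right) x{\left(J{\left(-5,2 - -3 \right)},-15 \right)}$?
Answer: $20019 + 132 i \sqrt{2} \approx 20019.0 + 186.68 i$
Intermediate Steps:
$B{\left(p,N \right)} = 7 - N$
$L{\left(X \right)} = \sqrt{3 - X}$ ($L{\left(X \right)} = \sqrt{\left(7 - X\right) - 4} = \sqrt{3 - X}$)
$x{\left(q,k \right)} = \sqrt{3 - q} + k q$ ($x{\left(q,k \right)} = k q + \sqrt{3 - q} = \sqrt{3 - q} + k q$)
$\left(142565 - 112646\right) + \left(69 + 63\right) x{\left(J{\left(-5,2 - -3 \right)},-15 \right)} = \left(142565 - 112646\right) + \left(69 + 63\right) \left(\sqrt{3 - 5} - 75\right) = \left(142565 - 112646\right) + 132 \left(\sqrt{3 - 5} - 75\right) = 29919 + 132 \left(\sqrt{-2} - 75\right) = 29919 + 132 \left(i \sqrt{2} - 75\right) = 29919 + 132 \left(-75 + i \sqrt{2}\right) = 29919 - \left(9900 - 132 i \sqrt{2}\right) = 20019 + 132 i \sqrt{2}$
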